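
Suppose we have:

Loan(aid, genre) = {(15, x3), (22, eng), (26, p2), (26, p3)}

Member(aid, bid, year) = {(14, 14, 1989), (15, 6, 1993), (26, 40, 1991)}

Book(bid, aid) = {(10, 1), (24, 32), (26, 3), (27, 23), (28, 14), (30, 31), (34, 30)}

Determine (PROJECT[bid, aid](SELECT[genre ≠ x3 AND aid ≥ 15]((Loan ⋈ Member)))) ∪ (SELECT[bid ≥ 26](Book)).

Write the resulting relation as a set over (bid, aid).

{(26, 3), (27, 23), (28, 14), (30, 31), (34, 30), (40, 26)}

Natural join on aid: {(15, x3, 6, 1993), (26, p2, 40, 1991), (26, p3, 40, 1991)}
Apply σ_{genre ≠ x3 AND aid ≥ 15}; surviving tuples: {(26, p2, 40, 1991), (26, p3, 40, 1991)}
Keep only column(s) bid, aid (1 duplicate(s) eliminated): {(40, 26)}
Apply σ_{bid ≥ 26}; surviving tuples: {(26, 3), (27, 23), (28, 14), (30, 31), (34, 30)}
Set union of the two operands is {(26, 3), (27, 23), (28, 14), (30, 31), (34, 30), (40, 26)}.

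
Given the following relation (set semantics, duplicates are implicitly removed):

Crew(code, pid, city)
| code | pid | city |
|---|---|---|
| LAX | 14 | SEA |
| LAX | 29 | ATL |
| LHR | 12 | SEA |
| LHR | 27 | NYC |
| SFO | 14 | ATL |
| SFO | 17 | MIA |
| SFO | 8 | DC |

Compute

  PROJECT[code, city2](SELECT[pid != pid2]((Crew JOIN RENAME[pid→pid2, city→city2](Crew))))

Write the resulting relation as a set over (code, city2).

ρ[pid→pid2, city→city2]: schema becomes (code, pid2, city2); tuples unchanged.
Joining Crew and RENAME[pid→pid2, city→city2](Crew) on code yields {(LAX, 14, SEA, 14, SEA), (LAX, 14, SEA, 29, ATL), (LAX, 29, ATL, 14, SEA), (LAX, 29, ATL, 29, ATL), (LHR, 12, SEA, 12, SEA), (LHR, 12, SEA, 27, NYC), (LHR, 27, NYC, 12, SEA), (LHR, 27, NYC, 27, NYC), (SFO, 14, ATL, 14, ATL), (SFO, 14, ATL, 17, MIA), (SFO, 14, ATL, 8, DC), (SFO, 17, MIA, 14, ATL), (SFO, 17, MIA, 17, MIA), (SFO, 17, MIA, 8, DC), (SFO, 8, DC, 14, ATL), (SFO, 8, DC, 17, MIA), (SFO, 8, DC, 8, DC)}.
Apply σ_{pid != pid2}; surviving tuples: {(LAX, 14, SEA, 29, ATL), (LAX, 29, ATL, 14, SEA), (LHR, 12, SEA, 27, NYC), (LHR, 27, NYC, 12, SEA), (SFO, 14, ATL, 17, MIA), (SFO, 14, ATL, 8, DC), (SFO, 17, MIA, 14, ATL), (SFO, 17, MIA, 8, DC), (SFO, 8, DC, 14, ATL), (SFO, 8, DC, 17, MIA)}
Projecting to code, city2 (3 duplicate(s) eliminated): {(LAX, ATL), (LAX, SEA), (LHR, NYC), (LHR, SEA), (SFO, ATL), (SFO, DC), (SFO, MIA)}

{(LAX, ATL), (LAX, SEA), (LHR, NYC), (LHR, SEA), (SFO, ATL), (SFO, DC), (SFO, MIA)}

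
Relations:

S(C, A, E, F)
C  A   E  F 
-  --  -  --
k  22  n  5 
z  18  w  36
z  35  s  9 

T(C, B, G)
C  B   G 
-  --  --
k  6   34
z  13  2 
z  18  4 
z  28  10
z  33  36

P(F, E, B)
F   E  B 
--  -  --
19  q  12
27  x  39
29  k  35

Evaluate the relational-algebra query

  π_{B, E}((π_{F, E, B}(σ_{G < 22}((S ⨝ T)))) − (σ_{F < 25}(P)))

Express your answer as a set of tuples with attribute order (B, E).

S ⋈ T (natural join on C): {(k, 22, n, 5, 6, 34), (z, 18, w, 36, 13, 2), (z, 18, w, 36, 18, 4), (z, 18, w, 36, 28, 10), (z, 18, w, 36, 33, 36), (z, 35, s, 9, 13, 2), (z, 35, s, 9, 18, 4), (z, 35, s, 9, 28, 10), (z, 35, s, 9, 33, 36)}
Apply σ_{G < 22}; surviving tuples: {(z, 18, w, 36, 13, 2), (z, 18, w, 36, 18, 4), (z, 18, w, 36, 28, 10), (z, 35, s, 9, 13, 2), (z, 35, s, 9, 18, 4), (z, 35, s, 9, 28, 10)}
Projecting to F, E, B: {(36, w, 13), (36, w, 18), (36, w, 28), (9, s, 13), (9, s, 18), (9, s, 28)}
Apply σ_{F < 25}; surviving tuples: {(19, q, 12)}
Taking the difference: {(36, w, 13), (36, w, 18), (36, w, 28), (9, s, 13), (9, s, 18), (9, s, 28)}
Projecting to B, E: {(13, s), (13, w), (18, s), (18, w), (28, s), (28, w)}

{(13, s), (13, w), (18, s), (18, w), (28, s), (28, w)}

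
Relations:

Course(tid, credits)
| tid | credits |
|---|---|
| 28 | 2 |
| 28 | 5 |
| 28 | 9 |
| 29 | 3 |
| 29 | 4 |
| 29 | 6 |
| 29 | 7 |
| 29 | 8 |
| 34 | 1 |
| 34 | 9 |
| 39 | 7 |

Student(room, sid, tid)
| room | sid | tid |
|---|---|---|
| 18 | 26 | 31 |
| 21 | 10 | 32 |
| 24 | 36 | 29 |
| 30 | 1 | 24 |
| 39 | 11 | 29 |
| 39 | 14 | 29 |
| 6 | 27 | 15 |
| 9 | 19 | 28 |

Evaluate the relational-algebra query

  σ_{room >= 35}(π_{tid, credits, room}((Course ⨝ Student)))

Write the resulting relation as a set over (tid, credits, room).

{(29, 3, 39), (29, 4, 39), (29, 6, 39), (29, 7, 39), (29, 8, 39)}

Course ⋈ Student (natural join on tid): {(28, 2, 9, 19), (28, 5, 9, 19), (28, 9, 9, 19), (29, 3, 24, 36), (29, 3, 39, 11), (29, 3, 39, 14), (29, 4, 24, 36), (29, 4, 39, 11), (29, 4, 39, 14), (29, 6, 24, 36), (29, 6, 39, 11), (29, 6, 39, 14), (29, 7, 24, 36), (29, 7, 39, 11), (29, 7, 39, 14), (29, 8, 24, 36), (29, 8, 39, 11), (29, 8, 39, 14)}
Projecting to tid, credits, room (5 duplicate(s) eliminated): {(28, 2, 9), (28, 5, 9), (28, 9, 9), (29, 3, 24), (29, 3, 39), (29, 4, 24), (29, 4, 39), (29, 6, 24), (29, 6, 39), (29, 7, 24), (29, 7, 39), (29, 8, 24), (29, 8, 39)}
σ[room >= 35]: keep tuples satisfying room >= 35 → {(29, 3, 39), (29, 4, 39), (29, 6, 39), (29, 7, 39), (29, 8, 39)}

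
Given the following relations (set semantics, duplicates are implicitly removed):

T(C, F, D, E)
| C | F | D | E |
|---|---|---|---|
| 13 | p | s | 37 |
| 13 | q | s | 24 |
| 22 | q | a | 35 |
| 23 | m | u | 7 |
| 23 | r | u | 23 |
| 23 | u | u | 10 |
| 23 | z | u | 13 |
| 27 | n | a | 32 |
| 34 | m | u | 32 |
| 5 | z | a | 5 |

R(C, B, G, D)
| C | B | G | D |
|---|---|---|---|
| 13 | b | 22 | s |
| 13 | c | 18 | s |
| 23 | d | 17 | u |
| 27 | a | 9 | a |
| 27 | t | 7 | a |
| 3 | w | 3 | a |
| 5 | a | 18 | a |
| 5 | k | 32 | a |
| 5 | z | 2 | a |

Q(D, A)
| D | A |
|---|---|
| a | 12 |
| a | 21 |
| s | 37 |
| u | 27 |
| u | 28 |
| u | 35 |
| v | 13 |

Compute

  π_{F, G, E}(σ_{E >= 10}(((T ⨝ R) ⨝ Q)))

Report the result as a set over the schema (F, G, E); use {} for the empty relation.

{(n, 7, 32), (n, 9, 32), (p, 18, 37), (p, 22, 37), (q, 18, 24), (q, 22, 24), (r, 17, 23), (u, 17, 10), (z, 17, 13)}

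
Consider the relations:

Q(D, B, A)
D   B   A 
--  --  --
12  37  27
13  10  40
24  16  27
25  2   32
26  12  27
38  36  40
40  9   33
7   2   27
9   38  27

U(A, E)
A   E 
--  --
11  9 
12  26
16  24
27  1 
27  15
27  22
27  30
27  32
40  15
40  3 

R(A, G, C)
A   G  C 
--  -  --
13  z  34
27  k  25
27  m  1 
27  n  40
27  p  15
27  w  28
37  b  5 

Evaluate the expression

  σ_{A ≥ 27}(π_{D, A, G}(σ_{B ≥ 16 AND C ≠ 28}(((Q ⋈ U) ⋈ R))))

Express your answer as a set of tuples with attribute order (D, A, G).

{(12, 27, k), (12, 27, m), (12, 27, n), (12, 27, p), (24, 27, k), (24, 27, m), (24, 27, n), (24, 27, p), (9, 27, k), (9, 27, m), (9, 27, n), (9, 27, p)}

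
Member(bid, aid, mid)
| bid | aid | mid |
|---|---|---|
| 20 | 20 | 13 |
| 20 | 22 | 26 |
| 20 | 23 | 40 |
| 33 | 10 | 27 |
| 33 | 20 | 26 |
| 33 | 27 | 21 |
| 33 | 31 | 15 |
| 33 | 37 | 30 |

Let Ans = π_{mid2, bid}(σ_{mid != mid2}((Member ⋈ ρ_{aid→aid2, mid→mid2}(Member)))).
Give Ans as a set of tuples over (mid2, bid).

ρ[aid→aid2, mid→mid2]: schema becomes (bid, aid2, mid2); tuples unchanged.
Natural join on bid: {(20, 20, 13, 20, 13), (20, 20, 13, 22, 26), (20, 20, 13, 23, 40), (20, 22, 26, 20, 13), (20, 22, 26, 22, 26), (20, 22, 26, 23, 40), (20, 23, 40, 20, 13), (20, 23, 40, 22, 26), (20, 23, 40, 23, 40), (33, 10, 27, 10, 27), (33, 10, 27, 20, 26), (33, 10, 27, 27, 21), (33, 10, 27, 31, 15), (33, 10, 27, 37, 30), (33, 20, 26, 10, 27), (33, 20, 26, 20, 26), (33, 20, 26, 27, 21), (33, 20, 26, 31, 15), (33, 20, 26, 37, 30), (33, 27, 21, 10, 27), (33, 27, 21, 20, 26), (33, 27, 21, 27, 21), (33, 27, 21, 31, 15), (33, 27, 21, 37, 30), (33, 31, 15, 10, 27), (33, 31, 15, 20, 26), (33, 31, 15, 27, 21), (33, 31, 15, 31, 15), (33, 31, 15, 37, 30), (33, 37, 30, 10, 27), (33, 37, 30, 20, 26), (33, 37, 30, 27, 21), (33, 37, 30, 31, 15), (33, 37, 30, 37, 30)}
σ[mid != mid2]: keep tuples satisfying mid != mid2 → {(20, 20, 13, 22, 26), (20, 20, 13, 23, 40), (20, 22, 26, 20, 13), (20, 22, 26, 23, 40), (20, 23, 40, 20, 13), (20, 23, 40, 22, 26), (33, 10, 27, 20, 26), (33, 10, 27, 27, 21), (33, 10, 27, 31, 15), (33, 10, 27, 37, 30), (33, 20, 26, 10, 27), (33, 20, 26, 27, 21), (33, 20, 26, 31, 15), (33, 20, 26, 37, 30), (33, 27, 21, 10, 27), (33, 27, 21, 20, 26), (33, 27, 21, 31, 15), (33, 27, 21, 37, 30), (33, 31, 15, 10, 27), (33, 31, 15, 20, 26), (33, 31, 15, 27, 21), (33, 31, 15, 37, 30), (33, 37, 30, 10, 27), (33, 37, 30, 20, 26), (33, 37, 30, 27, 21), (33, 37, 30, 31, 15)}
π_{mid2, bid} gives {(13, 20), (15, 33), (21, 33), (26, 20), (26, 33), (27, 33), (30, 33), (40, 20)} (18 duplicate(s) eliminated).

{(13, 20), (15, 33), (21, 33), (26, 20), (26, 33), (27, 33), (30, 33), (40, 20)}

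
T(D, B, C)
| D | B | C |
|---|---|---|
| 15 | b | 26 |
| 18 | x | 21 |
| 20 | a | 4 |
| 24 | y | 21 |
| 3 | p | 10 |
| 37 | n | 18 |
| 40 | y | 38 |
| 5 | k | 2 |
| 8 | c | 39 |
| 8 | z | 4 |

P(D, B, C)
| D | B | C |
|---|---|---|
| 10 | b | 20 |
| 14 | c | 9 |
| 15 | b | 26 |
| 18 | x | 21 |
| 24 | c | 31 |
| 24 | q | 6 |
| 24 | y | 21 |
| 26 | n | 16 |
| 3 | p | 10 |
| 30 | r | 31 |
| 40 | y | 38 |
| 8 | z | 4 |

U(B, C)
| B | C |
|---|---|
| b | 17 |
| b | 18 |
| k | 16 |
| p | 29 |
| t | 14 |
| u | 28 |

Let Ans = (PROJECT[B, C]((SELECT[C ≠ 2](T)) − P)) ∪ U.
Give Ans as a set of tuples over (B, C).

σ[C ≠ 2]: keep tuples satisfying C ≠ 2 → {(15, b, 26), (18, x, 21), (20, a, 4), (24, y, 21), (3, p, 10), (37, n, 18), (40, y, 38), (8, c, 39), (8, z, 4)}
Taking the difference: {(20, a, 4), (37, n, 18), (8, c, 39)}
Projecting to B, C: {(a, 4), (c, 39), (n, 18)}
Taking the union: {(a, 4), (b, 17), (b, 18), (c, 39), (k, 16), (n, 18), (p, 29), (t, 14), (u, 28)}

{(a, 4), (b, 17), (b, 18), (c, 39), (k, 16), (n, 18), (p, 29), (t, 14), (u, 28)}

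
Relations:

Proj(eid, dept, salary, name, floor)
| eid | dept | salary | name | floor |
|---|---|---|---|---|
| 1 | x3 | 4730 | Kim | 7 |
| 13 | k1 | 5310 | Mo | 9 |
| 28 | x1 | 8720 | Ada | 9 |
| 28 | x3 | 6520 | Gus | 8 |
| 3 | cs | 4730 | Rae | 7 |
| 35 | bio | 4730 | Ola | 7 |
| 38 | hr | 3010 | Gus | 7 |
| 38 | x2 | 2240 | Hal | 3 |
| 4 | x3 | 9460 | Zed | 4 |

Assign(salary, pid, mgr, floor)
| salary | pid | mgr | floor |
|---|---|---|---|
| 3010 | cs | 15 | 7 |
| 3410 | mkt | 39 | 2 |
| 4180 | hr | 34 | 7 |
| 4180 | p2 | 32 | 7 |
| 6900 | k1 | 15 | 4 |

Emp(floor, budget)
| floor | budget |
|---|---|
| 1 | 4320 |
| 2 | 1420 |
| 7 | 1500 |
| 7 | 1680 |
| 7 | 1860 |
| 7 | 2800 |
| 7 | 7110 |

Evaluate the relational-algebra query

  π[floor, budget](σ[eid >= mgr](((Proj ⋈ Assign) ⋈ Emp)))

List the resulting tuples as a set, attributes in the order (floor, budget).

{(7, 1500), (7, 1680), (7, 1860), (7, 2800), (7, 7110)}

Proj ⋈ Assign (natural join on salary, floor): {(38, hr, 3010, Gus, 7, cs, 15)}
(Proj ⋈ Assign) ⋈ Emp (natural join on floor): {(38, hr, 3010, Gus, 7, cs, 15, 1500), (38, hr, 3010, Gus, 7, cs, 15, 1680), (38, hr, 3010, Gus, 7, cs, 15, 1860), (38, hr, 3010, Gus, 7, cs, 15, 2800), (38, hr, 3010, Gus, 7, cs, 15, 7110)}
Apply σ_{eid >= mgr}; surviving tuples: {(38, hr, 3010, Gus, 7, cs, 15, 1500), (38, hr, 3010, Gus, 7, cs, 15, 1680), (38, hr, 3010, Gus, 7, cs, 15, 1860), (38, hr, 3010, Gus, 7, cs, 15, 2800), (38, hr, 3010, Gus, 7, cs, 15, 7110)}
π[floor, budget]: project onto (floor, budget) → {(7, 1500), (7, 1680), (7, 1860), (7, 2800), (7, 7110)}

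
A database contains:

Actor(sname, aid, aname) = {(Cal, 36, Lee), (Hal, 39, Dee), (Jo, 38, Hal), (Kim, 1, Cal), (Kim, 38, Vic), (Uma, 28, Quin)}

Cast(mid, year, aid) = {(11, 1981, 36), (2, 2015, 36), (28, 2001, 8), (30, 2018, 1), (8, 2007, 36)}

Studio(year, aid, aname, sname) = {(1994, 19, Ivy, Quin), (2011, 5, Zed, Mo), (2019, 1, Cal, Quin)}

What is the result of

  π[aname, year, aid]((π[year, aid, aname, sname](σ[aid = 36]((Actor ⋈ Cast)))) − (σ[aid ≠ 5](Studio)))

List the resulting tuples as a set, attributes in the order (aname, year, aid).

{(Lee, 1981, 36), (Lee, 2007, 36), (Lee, 2015, 36)}

Natural join on aid: {(Cal, 36, Lee, 11, 1981), (Cal, 36, Lee, 2, 2015), (Cal, 36, Lee, 8, 2007), (Kim, 1, Cal, 30, 2018)}
σ[aid = 36]: keep tuples satisfying aid = 36 → {(Cal, 36, Lee, 11, 1981), (Cal, 36, Lee, 2, 2015), (Cal, 36, Lee, 8, 2007)}
Keep only column(s) year, aid, aname, sname: {(1981, 36, Lee, Cal), (2007, 36, Lee, Cal), (2015, 36, Lee, Cal)}
σ[aid ≠ 5]: keep tuples satisfying aid ≠ 5 → {(1994, 19, Ivy, Quin), (2019, 1, Cal, Quin)}
Difference: {(1981, 36, Lee, Cal), (2007, 36, Lee, Cal), (2015, 36, Lee, Cal)} with {(1994, 19, Ivy, Quin), (2019, 1, Cal, Quin)} → {(1981, 36, Lee, Cal), (2007, 36, Lee, Cal), (2015, 36, Lee, Cal)}
Keep only column(s) aname, year, aid: {(Lee, 1981, 36), (Lee, 2007, 36), (Lee, 2015, 36)}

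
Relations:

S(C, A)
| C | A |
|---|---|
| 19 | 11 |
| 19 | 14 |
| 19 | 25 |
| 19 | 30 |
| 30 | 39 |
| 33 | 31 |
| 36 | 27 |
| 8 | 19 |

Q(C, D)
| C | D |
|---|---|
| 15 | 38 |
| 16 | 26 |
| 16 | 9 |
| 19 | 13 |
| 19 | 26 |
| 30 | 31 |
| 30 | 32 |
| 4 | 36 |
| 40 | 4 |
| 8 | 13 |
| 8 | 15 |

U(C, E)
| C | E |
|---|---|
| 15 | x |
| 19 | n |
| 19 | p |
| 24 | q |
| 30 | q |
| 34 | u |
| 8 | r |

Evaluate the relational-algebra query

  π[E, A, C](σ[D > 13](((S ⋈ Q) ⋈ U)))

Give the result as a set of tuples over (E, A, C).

Natural join on C: {(19, 11, 13), (19, 11, 26), (19, 14, 13), (19, 14, 26), (19, 25, 13), (19, 25, 26), (19, 30, 13), (19, 30, 26), (30, 39, 31), (30, 39, 32), (8, 19, 13), (8, 19, 15)}
Natural join on C: {(19, 11, 13, n), (19, 11, 13, p), (19, 11, 26, n), (19, 11, 26, p), (19, 14, 13, n), (19, 14, 13, p), (19, 14, 26, n), (19, 14, 26, p), (19, 25, 13, n), (19, 25, 13, p), (19, 25, 26, n), (19, 25, 26, p), (19, 30, 13, n), (19, 30, 13, p), (19, 30, 26, n), (19, 30, 26, p), (30, 39, 31, q), (30, 39, 32, q), (8, 19, 13, r), (8, 19, 15, r)}
σ[D > 13]: keep tuples satisfying D > 13 → {(19, 11, 26, n), (19, 11, 26, p), (19, 14, 26, n), (19, 14, 26, p), (19, 25, 26, n), (19, 25, 26, p), (19, 30, 26, n), (19, 30, 26, p), (30, 39, 31, q), (30, 39, 32, q), (8, 19, 15, r)}
π_{E, A, C} gives {(n, 11, 19), (n, 14, 19), (n, 25, 19), (n, 30, 19), (p, 11, 19), (p, 14, 19), (p, 25, 19), (p, 30, 19), (q, 39, 30), (r, 19, 8)} (1 duplicate(s) eliminated).

{(n, 11, 19), (n, 14, 19), (n, 25, 19), (n, 30, 19), (p, 11, 19), (p, 14, 19), (p, 25, 19), (p, 30, 19), (q, 39, 30), (r, 19, 8)}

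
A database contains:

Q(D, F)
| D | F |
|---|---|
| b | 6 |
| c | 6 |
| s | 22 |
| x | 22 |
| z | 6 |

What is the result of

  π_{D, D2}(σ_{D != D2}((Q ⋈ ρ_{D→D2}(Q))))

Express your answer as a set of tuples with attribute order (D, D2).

ρ[D→D2]: schema becomes (D2, F); tuples unchanged.
Joining Q and ρ_{D→D2}(Q) on F yields {(b, 6, b), (b, 6, c), (b, 6, z), (c, 6, b), (c, 6, c), (c, 6, z), (s, 22, s), (s, 22, x), (x, 22, s), (x, 22, x), (z, 6, b), (z, 6, c), (z, 6, z)}.
Apply σ_{D != D2}; surviving tuples: {(b, 6, c), (b, 6, z), (c, 6, b), (c, 6, z), (s, 22, x), (x, 22, s), (z, 6, b), (z, 6, c)}
Keep only column(s) D, D2: {(b, c), (b, z), (c, b), (c, z), (s, x), (x, s), (z, b), (z, c)}

{(b, c), (b, z), (c, b), (c, z), (s, x), (x, s), (z, b), (z, c)}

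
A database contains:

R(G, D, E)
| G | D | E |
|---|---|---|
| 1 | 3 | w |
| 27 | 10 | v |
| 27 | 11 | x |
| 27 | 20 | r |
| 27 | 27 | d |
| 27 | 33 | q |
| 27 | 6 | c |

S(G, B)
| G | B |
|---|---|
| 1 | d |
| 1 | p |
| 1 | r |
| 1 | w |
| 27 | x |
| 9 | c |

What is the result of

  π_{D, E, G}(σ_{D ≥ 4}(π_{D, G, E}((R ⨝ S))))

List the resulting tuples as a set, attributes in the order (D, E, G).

{(10, v, 27), (11, x, 27), (20, r, 27), (27, d, 27), (33, q, 27), (6, c, 27)}

Natural join on G: {(1, 3, w, d), (1, 3, w, p), (1, 3, w, r), (1, 3, w, w), (27, 10, v, x), (27, 11, x, x), (27, 20, r, x), (27, 27, d, x), (27, 33, q, x), (27, 6, c, x)}
π[D, G, E]: project onto (D, G, E) (3 duplicate(s) eliminated) → {(10, 27, v), (11, 27, x), (20, 27, r), (27, 27, d), (3, 1, w), (33, 27, q), (6, 27, c)}
Apply σ_{D ≥ 4}; surviving tuples: {(10, 27, v), (11, 27, x), (20, 27, r), (27, 27, d), (33, 27, q), (6, 27, c)}
π[D, E, G]: project onto (D, E, G) → {(10, v, 27), (11, x, 27), (20, r, 27), (27, d, 27), (33, q, 27), (6, c, 27)}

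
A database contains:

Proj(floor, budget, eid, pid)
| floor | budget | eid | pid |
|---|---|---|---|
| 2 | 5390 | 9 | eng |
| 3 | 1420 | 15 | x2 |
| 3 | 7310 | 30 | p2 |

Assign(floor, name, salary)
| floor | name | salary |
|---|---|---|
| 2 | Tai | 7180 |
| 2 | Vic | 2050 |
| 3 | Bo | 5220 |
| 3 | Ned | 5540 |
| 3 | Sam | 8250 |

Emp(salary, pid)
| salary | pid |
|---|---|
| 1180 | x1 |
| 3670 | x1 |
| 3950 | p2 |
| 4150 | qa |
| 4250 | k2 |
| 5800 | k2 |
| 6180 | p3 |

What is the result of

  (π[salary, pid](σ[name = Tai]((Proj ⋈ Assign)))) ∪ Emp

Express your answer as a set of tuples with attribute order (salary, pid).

Joining Proj and Assign on floor yields {(2, 5390, 9, eng, Tai, 7180), (2, 5390, 9, eng, Vic, 2050), (3, 1420, 15, x2, Bo, 5220), (3, 1420, 15, x2, Ned, 5540), (3, 1420, 15, x2, Sam, 8250), (3, 7310, 30, p2, Bo, 5220), (3, 7310, 30, p2, Ned, 5540), (3, 7310, 30, p2, Sam, 8250)}.
Apply σ_{name = Tai}; surviving tuples: {(2, 5390, 9, eng, Tai, 7180)}
π_{salary, pid} gives {(7180, eng)}.
Set union of the two operands is {(1180, x1), (3670, x1), (3950, p2), (4150, qa), (4250, k2), (5800, k2), (6180, p3), (7180, eng)}.

{(1180, x1), (3670, x1), (3950, p2), (4150, qa), (4250, k2), (5800, k2), (6180, p3), (7180, eng)}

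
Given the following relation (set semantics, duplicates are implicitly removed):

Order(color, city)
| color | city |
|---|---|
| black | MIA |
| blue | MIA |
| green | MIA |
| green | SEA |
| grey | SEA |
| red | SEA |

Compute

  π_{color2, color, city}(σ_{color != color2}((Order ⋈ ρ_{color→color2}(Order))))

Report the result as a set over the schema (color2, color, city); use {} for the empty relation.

ρ[color→color2]: schema becomes (color2, city); tuples unchanged.
Joining Order and ρ_{color→color2}(Order) on city yields {(black, MIA, black), (black, MIA, blue), (black, MIA, green), (blue, MIA, black), (blue, MIA, blue), (blue, MIA, green), (green, MIA, black), (green, MIA, blue), (green, MIA, green), (green, SEA, green), (green, SEA, grey), (green, SEA, red), (grey, SEA, green), (grey, SEA, grey), (grey, SEA, red), (red, SEA, green), (red, SEA, grey), (red, SEA, red)}.
Selection color != color2: {(black, MIA, blue), (black, MIA, green), (blue, MIA, black), (blue, MIA, green), (green, MIA, black), (green, MIA, blue), (green, SEA, grey), (green, SEA, red), (grey, SEA, green), (grey, SEA, red), (red, SEA, green), (red, SEA, grey)}
π_{color2, color, city} gives {(black, blue, MIA), (black, green, MIA), (blue, black, MIA), (blue, green, MIA), (green, black, MIA), (green, blue, MIA), (green, grey, SEA), (green, red, SEA), (grey, green, SEA), (grey, red, SEA), (red, green, SEA), (red, grey, SEA)}.

{(black, blue, MIA), (black, green, MIA), (blue, black, MIA), (blue, green, MIA), (green, black, MIA), (green, blue, MIA), (green, grey, SEA), (green, red, SEA), (grey, green, SEA), (grey, red, SEA), (red, green, SEA), (red, grey, SEA)}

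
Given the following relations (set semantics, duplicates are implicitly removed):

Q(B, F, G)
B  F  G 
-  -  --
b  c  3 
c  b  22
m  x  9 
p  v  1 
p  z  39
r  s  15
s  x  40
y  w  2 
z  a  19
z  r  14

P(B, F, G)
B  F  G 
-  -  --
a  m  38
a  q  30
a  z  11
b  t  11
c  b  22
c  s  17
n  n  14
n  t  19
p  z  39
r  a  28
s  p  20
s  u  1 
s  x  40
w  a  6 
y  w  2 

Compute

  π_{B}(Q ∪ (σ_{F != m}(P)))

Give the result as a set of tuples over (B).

σ[F != m]: keep tuples satisfying F != m → {(a, q, 30), (a, z, 11), (b, t, 11), (c, b, 22), (c, s, 17), (n, n, 14), (n, t, 19), (p, z, 39), (r, a, 28), (s, p, 20), (s, u, 1), (s, x, 40), (w, a, 6), (y, w, 2)}
Union: {(b, c, 3), (c, b, 22), (m, x, 9), (p, v, 1), (p, z, 39), (r, s, 15), (s, x, 40), (y, w, 2), (z, a, 19), (z, r, 14)} with {(a, q, 30), (a, z, 11), (b, t, 11), (c, b, 22), (c, s, 17), (n, n, 14), (n, t, 19), (p, z, 39), (r, a, 28), (s, p, 20), (s, u, 1), (s, x, 40), (w, a, 6), (y, w, 2)} → {(a, q, 30), (a, z, 11), (b, c, 3), (b, t, 11), (c, b, 22), (c, s, 17), (m, x, 9), (n, n, 14), (n, t, 19), (p, v, 1), (p, z, 39), (r, a, 28), (r, s, 15), (s, p, 20), (s, u, 1), (s, x, 40), (w, a, 6), (y, w, 2), (z, a, 19), (z, r, 14)}
Keep only column(s) B (9 duplicate(s) eliminated): {a, b, c, m, n, p, r, s, w, y, z}

{a, b, c, m, n, p, r, s, w, y, z}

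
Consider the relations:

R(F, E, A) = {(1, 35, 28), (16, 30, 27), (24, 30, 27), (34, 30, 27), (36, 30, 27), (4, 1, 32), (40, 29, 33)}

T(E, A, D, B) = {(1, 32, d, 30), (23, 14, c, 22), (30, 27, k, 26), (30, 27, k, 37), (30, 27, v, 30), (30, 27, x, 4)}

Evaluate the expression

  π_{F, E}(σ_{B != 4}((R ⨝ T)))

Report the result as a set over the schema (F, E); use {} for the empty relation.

Natural join on E, A: {(16, 30, 27, k, 26), (16, 30, 27, k, 37), (16, 30, 27, v, 30), (16, 30, 27, x, 4), (24, 30, 27, k, 26), (24, 30, 27, k, 37), (24, 30, 27, v, 30), (24, 30, 27, x, 4), (34, 30, 27, k, 26), (34, 30, 27, k, 37), (34, 30, 27, v, 30), (34, 30, 27, x, 4), (36, 30, 27, k, 26), (36, 30, 27, k, 37), (36, 30, 27, v, 30), (36, 30, 27, x, 4), (4, 1, 32, d, 30)}
Filtering on B != 4 leaves {(16, 30, 27, k, 26), (16, 30, 27, k, 37), (16, 30, 27, v, 30), (24, 30, 27, k, 26), (24, 30, 27, k, 37), (24, 30, 27, v, 30), (34, 30, 27, k, 26), (34, 30, 27, k, 37), (34, 30, 27, v, 30), (36, 30, 27, k, 26), (36, 30, 27, k, 37), (36, 30, 27, v, 30), (4, 1, 32, d, 30)}.
π_{F, E} gives {(16, 30), (24, 30), (34, 30), (36, 30), (4, 1)} (8 duplicate(s) eliminated).

{(16, 30), (24, 30), (34, 30), (36, 30), (4, 1)}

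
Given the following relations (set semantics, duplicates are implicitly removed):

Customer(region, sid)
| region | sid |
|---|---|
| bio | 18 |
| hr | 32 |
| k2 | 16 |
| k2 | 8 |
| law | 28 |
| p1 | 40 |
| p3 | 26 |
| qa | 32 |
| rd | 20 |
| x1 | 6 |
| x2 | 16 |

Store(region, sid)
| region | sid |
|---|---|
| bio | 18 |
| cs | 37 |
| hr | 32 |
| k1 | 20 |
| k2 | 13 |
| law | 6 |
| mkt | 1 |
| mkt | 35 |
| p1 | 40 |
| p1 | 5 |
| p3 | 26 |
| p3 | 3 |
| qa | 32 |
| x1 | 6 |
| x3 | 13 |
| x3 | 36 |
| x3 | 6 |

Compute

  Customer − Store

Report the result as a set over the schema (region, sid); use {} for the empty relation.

{(k2, 16), (k2, 8), (law, 28), (rd, 20), (x2, 16)}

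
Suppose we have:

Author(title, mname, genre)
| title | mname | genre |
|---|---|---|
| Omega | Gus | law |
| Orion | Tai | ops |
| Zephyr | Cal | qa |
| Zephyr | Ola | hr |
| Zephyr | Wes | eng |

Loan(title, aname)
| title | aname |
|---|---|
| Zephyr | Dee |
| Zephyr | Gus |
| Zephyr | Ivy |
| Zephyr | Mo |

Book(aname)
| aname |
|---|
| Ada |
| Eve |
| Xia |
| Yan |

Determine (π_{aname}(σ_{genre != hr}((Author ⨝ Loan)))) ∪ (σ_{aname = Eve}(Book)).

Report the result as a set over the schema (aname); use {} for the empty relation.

Author ⋈ Loan (natural join on title): {(Zephyr, Cal, qa, Dee), (Zephyr, Cal, qa, Gus), (Zephyr, Cal, qa, Ivy), (Zephyr, Cal, qa, Mo), (Zephyr, Ola, hr, Dee), (Zephyr, Ola, hr, Gus), (Zephyr, Ola, hr, Ivy), (Zephyr, Ola, hr, Mo), (Zephyr, Wes, eng, Dee), (Zephyr, Wes, eng, Gus), (Zephyr, Wes, eng, Ivy), (Zephyr, Wes, eng, Mo)}
Selection genre != hr: {(Zephyr, Cal, qa, Dee), (Zephyr, Cal, qa, Gus), (Zephyr, Cal, qa, Ivy), (Zephyr, Cal, qa, Mo), (Zephyr, Wes, eng, Dee), (Zephyr, Wes, eng, Gus), (Zephyr, Wes, eng, Ivy), (Zephyr, Wes, eng, Mo)}
π[aname]: project onto (aname) (4 duplicate(s) eliminated) → {Dee, Gus, Ivy, Mo}
Selection aname = Eve: {Eve}
Union: {Dee, Gus, Ivy, Mo} with {Eve} → {Dee, Eve, Gus, Ivy, Mo}

{Dee, Eve, Gus, Ivy, Mo}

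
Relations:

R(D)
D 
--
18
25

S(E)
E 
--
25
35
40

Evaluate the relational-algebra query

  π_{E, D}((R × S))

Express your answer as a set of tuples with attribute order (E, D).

{(25, 18), (25, 25), (35, 18), (35, 25), (40, 18), (40, 25)}

R × S: Cartesian product, 2·3 = 6 tuples over (D, E).
Keep only column(s) E, D: {(25, 18), (25, 25), (35, 18), (35, 25), (40, 18), (40, 25)}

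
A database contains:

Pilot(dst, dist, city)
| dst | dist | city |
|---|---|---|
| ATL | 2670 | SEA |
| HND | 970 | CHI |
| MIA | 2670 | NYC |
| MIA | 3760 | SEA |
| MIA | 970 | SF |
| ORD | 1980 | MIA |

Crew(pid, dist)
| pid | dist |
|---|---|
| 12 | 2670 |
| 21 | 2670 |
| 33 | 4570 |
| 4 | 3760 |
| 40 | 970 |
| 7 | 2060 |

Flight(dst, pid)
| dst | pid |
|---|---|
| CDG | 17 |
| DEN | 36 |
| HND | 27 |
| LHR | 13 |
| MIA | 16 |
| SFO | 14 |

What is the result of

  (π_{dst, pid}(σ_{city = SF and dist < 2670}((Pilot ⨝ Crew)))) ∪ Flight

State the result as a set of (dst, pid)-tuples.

Natural join on dist: {(ATL, 2670, SEA, 12), (ATL, 2670, SEA, 21), (HND, 970, CHI, 40), (MIA, 2670, NYC, 12), (MIA, 2670, NYC, 21), (MIA, 3760, SEA, 4), (MIA, 970, SF, 40)}
σ[city = SF and dist < 2670]: keep tuples satisfying city = SF and dist < 2670 → {(MIA, 970, SF, 40)}
Keep only column(s) dst, pid: {(MIA, 40)}
Set union of the two operands is {(CDG, 17), (DEN, 36), (HND, 27), (LHR, 13), (MIA, 16), (MIA, 40), (SFO, 14)}.

{(CDG, 17), (DEN, 36), (HND, 27), (LHR, 13), (MIA, 16), (MIA, 40), (SFO, 14)}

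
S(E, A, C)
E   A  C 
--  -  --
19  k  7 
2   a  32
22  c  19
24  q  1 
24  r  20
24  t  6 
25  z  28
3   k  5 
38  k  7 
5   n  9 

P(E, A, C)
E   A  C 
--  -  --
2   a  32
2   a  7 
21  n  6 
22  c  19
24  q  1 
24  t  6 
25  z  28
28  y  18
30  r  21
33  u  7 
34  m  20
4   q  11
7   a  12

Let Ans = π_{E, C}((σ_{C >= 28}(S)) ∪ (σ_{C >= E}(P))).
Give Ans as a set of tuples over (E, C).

Filtering on C >= 28 leaves {(2, a, 32), (25, z, 28)}.
Filtering on C >= E leaves {(2, a, 32), (2, a, 7), (25, z, 28), (4, q, 11), (7, a, 12)}.
Taking the union: {(2, a, 32), (2, a, 7), (25, z, 28), (4, q, 11), (7, a, 12)}
π_{E, C} gives {(2, 32), (2, 7), (25, 28), (4, 11), (7, 12)}.

{(2, 32), (2, 7), (25, 28), (4, 11), (7, 12)}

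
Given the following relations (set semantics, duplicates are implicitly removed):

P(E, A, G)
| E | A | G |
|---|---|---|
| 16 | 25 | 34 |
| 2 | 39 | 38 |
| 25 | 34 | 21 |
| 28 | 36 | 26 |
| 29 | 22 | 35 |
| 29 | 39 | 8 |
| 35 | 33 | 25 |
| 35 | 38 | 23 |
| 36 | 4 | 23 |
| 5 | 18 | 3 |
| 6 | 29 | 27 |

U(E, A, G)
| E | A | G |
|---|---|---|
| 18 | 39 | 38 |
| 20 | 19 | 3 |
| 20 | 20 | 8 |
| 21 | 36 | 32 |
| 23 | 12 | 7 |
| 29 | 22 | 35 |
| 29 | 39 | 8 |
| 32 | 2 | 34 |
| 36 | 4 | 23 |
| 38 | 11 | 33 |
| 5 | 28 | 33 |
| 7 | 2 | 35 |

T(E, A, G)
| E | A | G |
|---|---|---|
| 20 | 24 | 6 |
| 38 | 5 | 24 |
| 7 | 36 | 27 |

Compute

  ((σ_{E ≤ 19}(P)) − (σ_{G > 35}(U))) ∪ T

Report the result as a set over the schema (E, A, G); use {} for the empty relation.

Filtering on E ≤ 19 leaves {(16, 25, 34), (2, 39, 38), (5, 18, 3), (6, 29, 27)}.
Filtering on G > 35 leaves {(18, 39, 38)}.
Difference: {(16, 25, 34), (2, 39, 38), (5, 18, 3), (6, 29, 27)} with {(18, 39, 38)} → {(16, 25, 34), (2, 39, 38), (5, 18, 3), (6, 29, 27)}
Union: {(16, 25, 34), (2, 39, 38), (5, 18, 3), (6, 29, 27)} with {(20, 24, 6), (38, 5, 24), (7, 36, 27)} → {(16, 25, 34), (2, 39, 38), (20, 24, 6), (38, 5, 24), (5, 18, 3), (6, 29, 27), (7, 36, 27)}

{(16, 25, 34), (2, 39, 38), (20, 24, 6), (38, 5, 24), (5, 18, 3), (6, 29, 27), (7, 36, 27)}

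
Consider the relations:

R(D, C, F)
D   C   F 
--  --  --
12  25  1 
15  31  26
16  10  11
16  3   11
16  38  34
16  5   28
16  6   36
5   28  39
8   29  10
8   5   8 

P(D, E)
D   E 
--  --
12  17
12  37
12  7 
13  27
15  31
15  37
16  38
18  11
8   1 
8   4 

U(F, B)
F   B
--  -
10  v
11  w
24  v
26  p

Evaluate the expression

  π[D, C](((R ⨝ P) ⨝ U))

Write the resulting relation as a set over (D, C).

{(15, 31), (16, 10), (16, 3), (8, 29)}

Natural join on D: {(12, 25, 1, 17), (12, 25, 1, 37), (12, 25, 1, 7), (15, 31, 26, 31), (15, 31, 26, 37), (16, 10, 11, 38), (16, 3, 11, 38), (16, 38, 34, 38), (16, 5, 28, 38), (16, 6, 36, 38), (8, 29, 10, 1), (8, 29, 10, 4), (8, 5, 8, 1), (8, 5, 8, 4)}
Natural join on F: {(15, 31, 26, 31, p), (15, 31, 26, 37, p), (16, 10, 11, 38, w), (16, 3, 11, 38, w), (8, 29, 10, 1, v), (8, 29, 10, 4, v)}
π_{D, C} gives {(15, 31), (16, 10), (16, 3), (8, 29)} (2 duplicate(s) eliminated).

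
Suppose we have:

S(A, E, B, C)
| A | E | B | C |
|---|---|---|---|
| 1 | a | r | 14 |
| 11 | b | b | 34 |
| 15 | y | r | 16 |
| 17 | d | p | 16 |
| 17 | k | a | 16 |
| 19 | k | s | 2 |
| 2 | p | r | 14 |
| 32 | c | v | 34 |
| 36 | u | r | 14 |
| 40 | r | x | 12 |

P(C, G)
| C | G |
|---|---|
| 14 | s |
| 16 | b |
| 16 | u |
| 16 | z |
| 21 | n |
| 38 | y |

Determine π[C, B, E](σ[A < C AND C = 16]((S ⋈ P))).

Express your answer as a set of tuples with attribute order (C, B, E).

{(16, r, y)}

Joining S and P on C yields {(1, a, r, 14, s), (15, y, r, 16, b), (15, y, r, 16, u), (15, y, r, 16, z), (17, d, p, 16, b), (17, d, p, 16, u), (17, d, p, 16, z), (17, k, a, 16, b), (17, k, a, 16, u), (17, k, a, 16, z), (2, p, r, 14, s), (36, u, r, 14, s)}.
Filtering on A < C AND C = 16 leaves {(15, y, r, 16, b), (15, y, r, 16, u), (15, y, r, 16, z)}.
π[C, B, E]: project onto (C, B, E) (2 duplicate(s) eliminated) → {(16, r, y)}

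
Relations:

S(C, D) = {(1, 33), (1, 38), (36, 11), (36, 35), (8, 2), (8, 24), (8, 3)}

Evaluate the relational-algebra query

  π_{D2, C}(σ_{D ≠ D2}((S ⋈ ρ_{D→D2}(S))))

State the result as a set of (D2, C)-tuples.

{(11, 36), (2, 8), (24, 8), (3, 8), (33, 1), (35, 36), (38, 1)}

ρ[D→D2]: schema becomes (C, D2); tuples unchanged.
Joining S and ρ_{D→D2}(S) on C yields {(1, 33, 33), (1, 33, 38), (1, 38, 33), (1, 38, 38), (36, 11, 11), (36, 11, 35), (36, 35, 11), (36, 35, 35), (8, 2, 2), (8, 2, 24), (8, 2, 3), (8, 24, 2), (8, 24, 24), (8, 24, 3), (8, 3, 2), (8, 3, 24), (8, 3, 3)}.
σ[D ≠ D2]: keep tuples satisfying D ≠ D2 → {(1, 33, 38), (1, 38, 33), (36, 11, 35), (36, 35, 11), (8, 2, 24), (8, 2, 3), (8, 24, 2), (8, 24, 3), (8, 3, 2), (8, 3, 24)}
Keep only column(s) D2, C (3 duplicate(s) eliminated): {(11, 36), (2, 8), (24, 8), (3, 8), (33, 1), (35, 36), (38, 1)}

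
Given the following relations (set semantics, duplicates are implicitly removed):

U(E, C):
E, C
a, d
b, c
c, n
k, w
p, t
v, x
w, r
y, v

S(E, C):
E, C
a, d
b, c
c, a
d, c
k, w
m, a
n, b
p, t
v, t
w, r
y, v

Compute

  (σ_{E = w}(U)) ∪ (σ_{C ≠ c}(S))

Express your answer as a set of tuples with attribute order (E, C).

Apply σ_{E = w}; surviving tuples: {(w, r)}
Apply σ_{C ≠ c}; surviving tuples: {(a, d), (c, a), (k, w), (m, a), (n, b), (p, t), (v, t), (w, r), (y, v)}
Taking the union: {(a, d), (c, a), (k, w), (m, a), (n, b), (p, t), (v, t), (w, r), (y, v)}

{(a, d), (c, a), (k, w), (m, a), (n, b), (p, t), (v, t), (w, r), (y, v)}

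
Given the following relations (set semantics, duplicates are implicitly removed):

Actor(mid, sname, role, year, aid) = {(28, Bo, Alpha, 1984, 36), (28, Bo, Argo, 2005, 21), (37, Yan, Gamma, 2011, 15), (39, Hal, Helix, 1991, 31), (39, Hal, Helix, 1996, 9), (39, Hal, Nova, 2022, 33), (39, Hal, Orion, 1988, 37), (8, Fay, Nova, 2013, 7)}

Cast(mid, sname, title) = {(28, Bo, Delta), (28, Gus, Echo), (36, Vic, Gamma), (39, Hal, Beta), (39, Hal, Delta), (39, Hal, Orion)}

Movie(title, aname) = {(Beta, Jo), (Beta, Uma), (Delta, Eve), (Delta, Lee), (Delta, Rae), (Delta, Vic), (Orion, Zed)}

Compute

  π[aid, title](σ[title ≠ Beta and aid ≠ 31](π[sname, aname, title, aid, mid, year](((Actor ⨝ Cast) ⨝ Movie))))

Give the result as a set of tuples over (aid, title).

{(21, Delta), (33, Delta), (33, Orion), (36, Delta), (37, Delta), (37, Orion), (9, Delta), (9, Orion)}

Joining Actor and Cast on mid, sname yields {(28, Bo, Alpha, 1984, 36, Delta), (28, Bo, Argo, 2005, 21, Delta), (39, Hal, Helix, 1991, 31, Beta), (39, Hal, Helix, 1991, 31, Delta), (39, Hal, Helix, 1991, 31, Orion), (39, Hal, Helix, 1996, 9, Beta), (39, Hal, Helix, 1996, 9, Delta), (39, Hal, Helix, 1996, 9, Orion), (39, Hal, Nova, 2022, 33, Beta), (39, Hal, Nova, 2022, 33, Delta), (39, Hal, Nova, 2022, 33, Orion), (39, Hal, Orion, 1988, 37, Beta), (39, Hal, Orion, 1988, 37, Delta), (39, Hal, Orion, 1988, 37, Orion)}.
Joining (Actor ⨝ Cast) and Movie on title yields {(28, Bo, Alpha, 1984, 36, Delta, Eve), (28, Bo, Alpha, 1984, 36, Delta, Lee), (28, Bo, Alpha, 1984, 36, Delta, Rae), (28, Bo, Alpha, 1984, 36, Delta, Vic), (28, Bo, Argo, 2005, 21, Delta, Eve), (28, Bo, Argo, 2005, 21, Delta, Lee), (28, Bo, Argo, 2005, 21, Delta, Rae), (28, Bo, Argo, 2005, 21, Delta, Vic), (39, Hal, Helix, 1991, 31, Beta, Jo), (39, Hal, Helix, 1991, 31, Beta, Uma), (39, Hal, Helix, 1991, 31, Delta, Eve), (39, Hal, Helix, 1991, 31, Delta, Lee), (39, Hal, Helix, 1991, 31, Delta, Rae), (39, Hal, Helix, 1991, 31, Delta, Vic), (39, Hal, Helix, 1991, 31, Orion, Zed), (39, Hal, Helix, 1996, 9, Beta, Jo), (39, Hal, Helix, 1996, 9, Beta, Uma), (39, Hal, Helix, 1996, 9, Delta, Eve), (39, Hal, Helix, 1996, 9, Delta, Lee), (39, Hal, Helix, 1996, 9, Delta, Rae), (39, Hal, Helix, 1996, 9, Delta, Vic), (39, Hal, Helix, 1996, 9, Orion, Zed), (39, Hal, Nova, 2022, 33, Beta, Jo), (39, Hal, Nova, 2022, 33, Beta, Uma), (39, Hal, Nova, 2022, 33, Delta, Eve), (39, Hal, Nova, 2022, 33, Delta, Lee), (39, Hal, Nova, 2022, 33, Delta, Rae), (39, Hal, Nova, 2022, 33, Delta, Vic), (39, Hal, Nova, 2022, 33, Orion, Zed), (39, Hal, Orion, 1988, 37, Beta, Jo), (39, Hal, Orion, 1988, 37, Beta, Uma), (39, Hal, Orion, 1988, 37, Delta, Eve), (39, Hal, Orion, 1988, 37, Delta, Lee), (39, Hal, Orion, 1988, 37, Delta, Rae), (39, Hal, Orion, 1988, 37, Delta, Vic), (39, Hal, Orion, 1988, 37, Orion, Zed)}.
Keep only column(s) sname, aname, title, aid, mid, year: {(Bo, Eve, Delta, 21, 28, 2005), (Bo, Eve, Delta, 36, 28, 1984), (Bo, Lee, Delta, 21, 28, 2005), (Bo, Lee, Delta, 36, 28, 1984), (Bo, Rae, Delta, 21, 28, 2005), (Bo, Rae, Delta, 36, 28, 1984), (Bo, Vic, Delta, 21, 28, 2005), (Bo, Vic, Delta, 36, 28, 1984), (Hal, Eve, Delta, 31, 39, 1991), (Hal, Eve, Delta, 33, 39, 2022), (Hal, Eve, Delta, 37, 39, 1988), (Hal, Eve, Delta, 9, 39, 1996), (Hal, Jo, Beta, 31, 39, 1991), (Hal, Jo, Beta, 33, 39, 2022), (Hal, Jo, Beta, 37, 39, 1988), (Hal, Jo, Beta, 9, 39, 1996), (Hal, Lee, Delta, 31, 39, 1991), (Hal, Lee, Delta, 33, 39, 2022), (Hal, Lee, Delta, 37, 39, 1988), (Hal, Lee, Delta, 9, 39, 1996), (Hal, Rae, Delta, 31, 39, 1991), (Hal, Rae, Delta, 33, 39, 2022), (Hal, Rae, Delta, 37, 39, 1988), (Hal, Rae, Delta, 9, 39, 1996), (Hal, Uma, Beta, 31, 39, 1991), (Hal, Uma, Beta, 33, 39, 2022), (Hal, Uma, Beta, 37, 39, 1988), (Hal, Uma, Beta, 9, 39, 1996), (Hal, Vic, Delta, 31, 39, 1991), (Hal, Vic, Delta, 33, 39, 2022), (Hal, Vic, Delta, 37, 39, 1988), (Hal, Vic, Delta, 9, 39, 1996), (Hal, Zed, Orion, 31, 39, 1991), (Hal, Zed, Orion, 33, 39, 2022), (Hal, Zed, Orion, 37, 39, 1988), (Hal, Zed, Orion, 9, 39, 1996)}
Apply σ_{title ≠ Beta and aid ≠ 31}; surviving tuples: {(Bo, Eve, Delta, 21, 28, 2005), (Bo, Eve, Delta, 36, 28, 1984), (Bo, Lee, Delta, 21, 28, 2005), (Bo, Lee, Delta, 36, 28, 1984), (Bo, Rae, Delta, 21, 28, 2005), (Bo, Rae, Delta, 36, 28, 1984), (Bo, Vic, Delta, 21, 28, 2005), (Bo, Vic, Delta, 36, 28, 1984), (Hal, Eve, Delta, 33, 39, 2022), (Hal, Eve, Delta, 37, 39, 1988), (Hal, Eve, Delta, 9, 39, 1996), (Hal, Lee, Delta, 33, 39, 2022), (Hal, Lee, Delta, 37, 39, 1988), (Hal, Lee, Delta, 9, 39, 1996), (Hal, Rae, Delta, 33, 39, 2022), (Hal, Rae, Delta, 37, 39, 1988), (Hal, Rae, Delta, 9, 39, 1996), (Hal, Vic, Delta, 33, 39, 2022), (Hal, Vic, Delta, 37, 39, 1988), (Hal, Vic, Delta, 9, 39, 1996), (Hal, Zed, Orion, 33, 39, 2022), (Hal, Zed, Orion, 37, 39, 1988), (Hal, Zed, Orion, 9, 39, 1996)}
Keep only column(s) aid, title (15 duplicate(s) eliminated): {(21, Delta), (33, Delta), (33, Orion), (36, Delta), (37, Delta), (37, Orion), (9, Delta), (9, Orion)}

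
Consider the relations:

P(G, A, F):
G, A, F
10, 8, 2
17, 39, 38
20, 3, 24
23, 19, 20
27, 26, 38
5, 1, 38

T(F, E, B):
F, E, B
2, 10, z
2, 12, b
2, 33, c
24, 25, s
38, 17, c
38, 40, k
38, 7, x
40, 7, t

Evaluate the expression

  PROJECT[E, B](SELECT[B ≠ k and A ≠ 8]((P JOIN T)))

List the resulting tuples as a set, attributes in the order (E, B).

{(17, c), (25, s), (7, x)}

P ⋈ T (natural join on F): {(10, 8, 2, 10, z), (10, 8, 2, 12, b), (10, 8, 2, 33, c), (17, 39, 38, 17, c), (17, 39, 38, 40, k), (17, 39, 38, 7, x), (20, 3, 24, 25, s), (27, 26, 38, 17, c), (27, 26, 38, 40, k), (27, 26, 38, 7, x), (5, 1, 38, 17, c), (5, 1, 38, 40, k), (5, 1, 38, 7, x)}
σ[B ≠ k and A ≠ 8]: keep tuples satisfying B ≠ k and A ≠ 8 → {(17, 39, 38, 17, c), (17, 39, 38, 7, x), (20, 3, 24, 25, s), (27, 26, 38, 17, c), (27, 26, 38, 7, x), (5, 1, 38, 17, c), (5, 1, 38, 7, x)}
Projecting to E, B (4 duplicate(s) eliminated): {(17, c), (25, s), (7, x)}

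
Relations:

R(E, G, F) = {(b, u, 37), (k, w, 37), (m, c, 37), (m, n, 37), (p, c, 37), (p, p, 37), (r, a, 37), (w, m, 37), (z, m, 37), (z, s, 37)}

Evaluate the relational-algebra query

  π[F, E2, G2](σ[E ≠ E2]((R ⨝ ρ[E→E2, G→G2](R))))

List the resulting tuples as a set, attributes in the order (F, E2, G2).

ρ[E→E2, G→G2]: schema becomes (E2, G2, F); tuples unchanged.
R ⋈ ρ[E→E2, G→G2](R) (natural join on F): {(b, u, 37, b, u), (b, u, 37, k, w), (b, u, 37, m, c), (b, u, 37, m, n), (b, u, 37, p, c), (b, u, 37, p, p), (b, u, 37, r, a), (b, u, 37, w, m), (b, u, 37, z, m), (b, u, 37, z, s), (k, w, 37, b, u), (k, w, 37, k, w), (k, w, 37, m, c), (k, w, 37, m, n), (k, w, 37, p, c), (k, w, 37, p, p), (k, w, 37, r, a), (k, w, 37, w, m), (k, w, 37, z, m), (k, w, 37, z, s), (m, c, 37, b, u), (m, c, 37, k, w), (m, c, 37, m, c), (m, c, 37, m, n), (m, c, 37, p, c), (m, c, 37, p, p), (m, c, 37, r, a), (m, c, 37, w, m), (m, c, 37, z, m), (m, c, 37, z, s), (m, n, 37, b, u), (m, n, 37, k, w), (m, n, 37, m, c), (m, n, 37, m, n), (m, n, 37, p, c), (m, n, 37, p, p), (m, n, 37, r, a), (m, n, 37, w, m), (m, n, 37, z, m), (m, n, 37, z, s), (p, c, 37, b, u), (p, c, 37, k, w), (p, c, 37, m, c), (p, c, 37, m, n), (p, c, 37, p, c), (p, c, 37, p, p), (p, c, 37, r, a), (p, c, 37, w, m), (p, c, 37, z, m), (p, c, 37, z, s), (p, p, 37, b, u), (p, p, 37, k, w), (p, p, 37, m, c), (p, p, 37, m, n), (p, p, 37, p, c), (p, p, 37, p, p), (p, p, 37, r, a), (p, p, 37, w, m), (p, p, 37, z, m), (p, p, 37, z, s), (r, a, 37, b, u), (r, a, 37, k, w), (r, a, 37, m, c), (r, a, 37, m, n), (r, a, 37, p, c), (r, a, 37, p, p), (r, a, 37, r, a), (r, a, 37, w, m), (r, a, 37, z, m), (r, a, 37, z, s), (w, m, 37, b, u), (w, m, 37, k, w), (w, m, 37, m, c), (w, m, 37, m, n), (w, m, 37, p, c), (w, m, 37, p, p), (w, m, 37, r, a), (w, m, 37, w, m), (w, m, 37, z, m), (w, m, 37, z, s), (z, m, 37, b, u), (z, m, 37, k, w), (z, m, 37, m, c), (z, m, 37, m, n), (z, m, 37, p, c), (z, m, 37, p, p), (z, m, 37, r, a), (z, m, 37, w, m), (z, m, 37, z, m), (z, m, 37, z, s), (z, s, 37, b, u), (z, s, 37, k, w), (z, s, 37, m, c), (z, s, 37, m, n), (z, s, 37, p, c), (z, s, 37, p, p), (z, s, 37, r, a), (z, s, 37, w, m), (z, s, 37, z, m), (z, s, 37, z, s)}
Filtering on E ≠ E2 leaves {(b, u, 37, k, w), (b, u, 37, m, c), (b, u, 37, m, n), (b, u, 37, p, c), (b, u, 37, p, p), (b, u, 37, r, a), (b, u, 37, w, m), (b, u, 37, z, m), (b, u, 37, z, s), (k, w, 37, b, u), (k, w, 37, m, c), (k, w, 37, m, n), (k, w, 37, p, c), (k, w, 37, p, p), (k, w, 37, r, a), (k, w, 37, w, m), (k, w, 37, z, m), (k, w, 37, z, s), (m, c, 37, b, u), (m, c, 37, k, w), (m, c, 37, p, c), (m, c, 37, p, p), (m, c, 37, r, a), (m, c, 37, w, m), (m, c, 37, z, m), (m, c, 37, z, s), (m, n, 37, b, u), (m, n, 37, k, w), (m, n, 37, p, c), (m, n, 37, p, p), (m, n, 37, r, a), (m, n, 37, w, m), (m, n, 37, z, m), (m, n, 37, z, s), (p, c, 37, b, u), (p, c, 37, k, w), (p, c, 37, m, c), (p, c, 37, m, n), (p, c, 37, r, a), (p, c, 37, w, m), (p, c, 37, z, m), (p, c, 37, z, s), (p, p, 37, b, u), (p, p, 37, k, w), (p, p, 37, m, c), (p, p, 37, m, n), (p, p, 37, r, a), (p, p, 37, w, m), (p, p, 37, z, m), (p, p, 37, z, s), (r, a, 37, b, u), (r, a, 37, k, w), (r, a, 37, m, c), (r, a, 37, m, n), (r, a, 37, p, c), (r, a, 37, p, p), (r, a, 37, w, m), (r, a, 37, z, m), (r, a, 37, z, s), (w, m, 37, b, u), (w, m, 37, k, w), (w, m, 37, m, c), (w, m, 37, m, n), (w, m, 37, p, c), (w, m, 37, p, p), (w, m, 37, r, a), (w, m, 37, z, m), (w, m, 37, z, s), (z, m, 37, b, u), (z, m, 37, k, w), (z, m, 37, m, c), (z, m, 37, m, n), (z, m, 37, p, c), (z, m, 37, p, p), (z, m, 37, r, a), (z, m, 37, w, m), (z, s, 37, b, u), (z, s, 37, k, w), (z, s, 37, m, c), (z, s, 37, m, n), (z, s, 37, p, c), (z, s, 37, p, p), (z, s, 37, r, a), (z, s, 37, w, m)}.
Projecting to F, E2, G2 (74 duplicate(s) eliminated): {(37, b, u), (37, k, w), (37, m, c), (37, m, n), (37, p, c), (37, p, p), (37, r, a), (37, w, m), (37, z, m), (37, z, s)}

{(37, b, u), (37, k, w), (37, m, c), (37, m, n), (37, p, c), (37, p, p), (37, r, a), (37, w, m), (37, z, m), (37, z, s)}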